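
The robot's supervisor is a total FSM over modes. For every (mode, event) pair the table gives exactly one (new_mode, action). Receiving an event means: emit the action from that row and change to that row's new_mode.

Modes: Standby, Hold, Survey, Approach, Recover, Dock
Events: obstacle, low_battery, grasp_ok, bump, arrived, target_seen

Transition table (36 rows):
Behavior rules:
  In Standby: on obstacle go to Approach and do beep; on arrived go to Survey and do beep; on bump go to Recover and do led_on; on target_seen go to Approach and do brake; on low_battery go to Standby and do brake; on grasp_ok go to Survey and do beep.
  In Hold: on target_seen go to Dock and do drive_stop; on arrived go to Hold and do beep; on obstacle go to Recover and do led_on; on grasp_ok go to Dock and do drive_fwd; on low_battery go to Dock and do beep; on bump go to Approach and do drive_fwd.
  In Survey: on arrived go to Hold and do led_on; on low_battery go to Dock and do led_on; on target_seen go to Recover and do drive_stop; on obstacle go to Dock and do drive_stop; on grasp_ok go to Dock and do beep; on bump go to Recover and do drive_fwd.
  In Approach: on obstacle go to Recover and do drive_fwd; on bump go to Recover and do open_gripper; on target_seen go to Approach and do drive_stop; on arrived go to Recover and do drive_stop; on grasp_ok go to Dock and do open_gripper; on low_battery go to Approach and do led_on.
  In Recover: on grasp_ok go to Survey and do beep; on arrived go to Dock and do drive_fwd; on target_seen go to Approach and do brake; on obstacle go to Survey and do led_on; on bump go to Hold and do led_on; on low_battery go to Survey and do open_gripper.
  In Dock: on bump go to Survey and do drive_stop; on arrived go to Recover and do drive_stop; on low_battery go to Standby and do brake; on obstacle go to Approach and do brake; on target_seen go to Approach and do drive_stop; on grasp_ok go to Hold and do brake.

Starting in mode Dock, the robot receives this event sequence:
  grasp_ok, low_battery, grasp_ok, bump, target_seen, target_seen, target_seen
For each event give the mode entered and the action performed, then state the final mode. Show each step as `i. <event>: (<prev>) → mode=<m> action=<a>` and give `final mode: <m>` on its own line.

1. grasp_ok: (Dock) → mode=Hold action=brake
2. low_battery: (Hold) → mode=Dock action=beep
3. grasp_ok: (Dock) → mode=Hold action=brake
4. bump: (Hold) → mode=Approach action=drive_fwd
5. target_seen: (Approach) → mode=Approach action=drive_stop
6. target_seen: (Approach) → mode=Approach action=drive_stop
7. target_seen: (Approach) → mode=Approach action=drive_stop

final mode: Approach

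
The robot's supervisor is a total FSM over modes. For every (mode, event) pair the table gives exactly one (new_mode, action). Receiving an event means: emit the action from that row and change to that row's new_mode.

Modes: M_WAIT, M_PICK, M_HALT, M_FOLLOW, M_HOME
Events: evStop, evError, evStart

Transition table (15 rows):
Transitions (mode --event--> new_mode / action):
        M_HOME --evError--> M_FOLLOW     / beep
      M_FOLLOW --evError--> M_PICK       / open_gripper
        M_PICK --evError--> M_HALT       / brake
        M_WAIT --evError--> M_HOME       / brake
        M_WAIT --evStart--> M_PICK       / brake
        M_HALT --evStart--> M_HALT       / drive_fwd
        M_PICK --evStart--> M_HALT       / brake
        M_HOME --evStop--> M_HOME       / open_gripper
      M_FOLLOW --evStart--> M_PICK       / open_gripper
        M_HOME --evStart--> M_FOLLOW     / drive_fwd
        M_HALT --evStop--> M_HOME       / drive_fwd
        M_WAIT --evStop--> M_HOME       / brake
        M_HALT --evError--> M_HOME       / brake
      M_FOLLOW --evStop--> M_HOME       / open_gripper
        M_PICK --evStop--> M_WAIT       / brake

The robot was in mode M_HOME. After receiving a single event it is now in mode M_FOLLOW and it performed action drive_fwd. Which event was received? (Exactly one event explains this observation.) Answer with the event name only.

evStart

try evStop: (M_HOME, evStop) → (M_HOME, open_gripper)
try evError: (M_HOME, evError) → (M_FOLLOW, beep)
try evStart: (M_HOME, evStart) → (M_FOLLOW, drive_fwd)  ← matches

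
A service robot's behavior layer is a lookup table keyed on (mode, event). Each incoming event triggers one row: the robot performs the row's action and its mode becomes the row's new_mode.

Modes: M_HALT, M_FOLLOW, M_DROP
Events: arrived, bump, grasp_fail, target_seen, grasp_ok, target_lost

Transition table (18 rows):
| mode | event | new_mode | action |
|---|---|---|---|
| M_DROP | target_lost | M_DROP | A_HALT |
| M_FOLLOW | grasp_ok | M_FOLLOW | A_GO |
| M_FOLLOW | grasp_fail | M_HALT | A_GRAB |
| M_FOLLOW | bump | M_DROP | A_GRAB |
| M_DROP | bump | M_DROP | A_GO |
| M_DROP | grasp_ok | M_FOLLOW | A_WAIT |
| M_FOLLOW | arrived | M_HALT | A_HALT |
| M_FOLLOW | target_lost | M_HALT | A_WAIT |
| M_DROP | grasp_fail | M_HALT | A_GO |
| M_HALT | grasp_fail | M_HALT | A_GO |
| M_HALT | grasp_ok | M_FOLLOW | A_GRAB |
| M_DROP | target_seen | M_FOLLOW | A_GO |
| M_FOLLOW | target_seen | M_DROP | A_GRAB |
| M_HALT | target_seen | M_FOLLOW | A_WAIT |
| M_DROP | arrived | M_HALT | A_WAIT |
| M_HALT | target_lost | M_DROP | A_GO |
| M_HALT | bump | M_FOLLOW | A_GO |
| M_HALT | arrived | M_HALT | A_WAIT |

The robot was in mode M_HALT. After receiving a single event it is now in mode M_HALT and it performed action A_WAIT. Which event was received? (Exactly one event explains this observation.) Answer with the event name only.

try arrived: (M_HALT, arrived) → (M_HALT, A_WAIT)  ← matches
try bump: (M_HALT, bump) → (M_FOLLOW, A_GO)
try grasp_fail: (M_HALT, grasp_fail) → (M_HALT, A_GO)
try target_seen: (M_HALT, target_seen) → (M_FOLLOW, A_WAIT)
try grasp_ok: (M_HALT, grasp_ok) → (M_FOLLOW, A_GRAB)
try target_lost: (M_HALT, target_lost) → (M_DROP, A_GO)

arrived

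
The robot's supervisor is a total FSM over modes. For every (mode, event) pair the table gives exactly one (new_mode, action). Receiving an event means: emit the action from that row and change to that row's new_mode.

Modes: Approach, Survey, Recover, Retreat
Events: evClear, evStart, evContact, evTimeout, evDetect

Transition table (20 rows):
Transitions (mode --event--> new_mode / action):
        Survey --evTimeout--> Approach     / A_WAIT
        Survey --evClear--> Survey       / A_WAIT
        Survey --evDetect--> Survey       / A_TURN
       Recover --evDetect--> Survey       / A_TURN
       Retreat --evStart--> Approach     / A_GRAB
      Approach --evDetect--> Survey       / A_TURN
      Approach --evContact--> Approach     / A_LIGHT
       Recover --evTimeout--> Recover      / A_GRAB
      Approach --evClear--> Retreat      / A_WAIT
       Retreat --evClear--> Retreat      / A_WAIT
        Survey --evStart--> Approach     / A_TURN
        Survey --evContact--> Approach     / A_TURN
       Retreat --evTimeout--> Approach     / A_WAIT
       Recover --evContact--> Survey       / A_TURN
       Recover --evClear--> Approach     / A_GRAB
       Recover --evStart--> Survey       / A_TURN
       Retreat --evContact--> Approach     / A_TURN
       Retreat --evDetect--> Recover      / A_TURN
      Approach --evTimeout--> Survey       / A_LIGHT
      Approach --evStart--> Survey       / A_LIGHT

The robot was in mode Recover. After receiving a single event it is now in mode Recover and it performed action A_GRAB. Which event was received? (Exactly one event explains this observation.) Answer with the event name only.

try evClear: (Recover, evClear) → (Approach, A_GRAB)
try evStart: (Recover, evStart) → (Survey, A_TURN)
try evContact: (Recover, evContact) → (Survey, A_TURN)
try evTimeout: (Recover, evTimeout) → (Recover, A_GRAB)  ← matches
try evDetect: (Recover, evDetect) → (Survey, A_TURN)

evTimeout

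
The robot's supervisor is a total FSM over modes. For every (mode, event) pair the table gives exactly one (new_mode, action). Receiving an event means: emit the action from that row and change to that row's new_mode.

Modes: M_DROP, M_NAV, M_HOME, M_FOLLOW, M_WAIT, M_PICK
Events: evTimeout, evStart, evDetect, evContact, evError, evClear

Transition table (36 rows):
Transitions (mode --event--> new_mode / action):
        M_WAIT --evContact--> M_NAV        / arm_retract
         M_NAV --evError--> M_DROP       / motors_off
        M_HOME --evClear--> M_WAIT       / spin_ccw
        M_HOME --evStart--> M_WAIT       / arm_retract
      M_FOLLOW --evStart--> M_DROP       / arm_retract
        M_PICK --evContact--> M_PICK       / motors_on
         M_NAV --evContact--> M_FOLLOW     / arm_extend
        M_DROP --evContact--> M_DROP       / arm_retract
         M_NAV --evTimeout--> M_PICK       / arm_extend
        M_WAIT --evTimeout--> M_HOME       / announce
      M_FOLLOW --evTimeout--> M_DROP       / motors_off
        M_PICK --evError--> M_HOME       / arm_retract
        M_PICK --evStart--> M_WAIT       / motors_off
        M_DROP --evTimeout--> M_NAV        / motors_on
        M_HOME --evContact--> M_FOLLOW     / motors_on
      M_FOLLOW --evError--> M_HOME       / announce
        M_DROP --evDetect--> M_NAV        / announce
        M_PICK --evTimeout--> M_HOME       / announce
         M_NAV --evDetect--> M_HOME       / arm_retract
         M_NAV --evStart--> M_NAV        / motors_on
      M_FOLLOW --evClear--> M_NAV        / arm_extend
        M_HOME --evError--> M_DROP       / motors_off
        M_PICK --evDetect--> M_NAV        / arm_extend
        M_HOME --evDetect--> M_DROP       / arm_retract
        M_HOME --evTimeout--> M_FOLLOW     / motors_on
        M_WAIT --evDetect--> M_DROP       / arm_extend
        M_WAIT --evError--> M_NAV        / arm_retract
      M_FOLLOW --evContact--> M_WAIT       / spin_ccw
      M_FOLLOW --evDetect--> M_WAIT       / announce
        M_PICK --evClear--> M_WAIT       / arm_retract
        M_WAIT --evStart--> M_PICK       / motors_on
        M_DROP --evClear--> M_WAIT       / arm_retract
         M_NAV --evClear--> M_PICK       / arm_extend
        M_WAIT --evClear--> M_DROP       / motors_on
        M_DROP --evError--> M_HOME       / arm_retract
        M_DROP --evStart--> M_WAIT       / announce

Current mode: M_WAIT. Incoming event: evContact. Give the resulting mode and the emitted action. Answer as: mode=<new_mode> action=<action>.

current mode = M_WAIT; filter table to that mode:
  (M_WAIT, evContact) → (M_NAV, arm_retract)  ← event matches
  (M_WAIT, evTimeout) → (M_HOME, announce)
  (M_WAIT, evDetect) → (M_DROP, arm_extend)
  (M_WAIT, evError) → (M_NAV, arm_retract)
  (M_WAIT, evStart) → (M_PICK, motors_on)
  (M_WAIT, evClear) → (M_DROP, motors_on)
event = evContact selects (M_NAV, arm_retract)

mode=M_NAV action=arm_retract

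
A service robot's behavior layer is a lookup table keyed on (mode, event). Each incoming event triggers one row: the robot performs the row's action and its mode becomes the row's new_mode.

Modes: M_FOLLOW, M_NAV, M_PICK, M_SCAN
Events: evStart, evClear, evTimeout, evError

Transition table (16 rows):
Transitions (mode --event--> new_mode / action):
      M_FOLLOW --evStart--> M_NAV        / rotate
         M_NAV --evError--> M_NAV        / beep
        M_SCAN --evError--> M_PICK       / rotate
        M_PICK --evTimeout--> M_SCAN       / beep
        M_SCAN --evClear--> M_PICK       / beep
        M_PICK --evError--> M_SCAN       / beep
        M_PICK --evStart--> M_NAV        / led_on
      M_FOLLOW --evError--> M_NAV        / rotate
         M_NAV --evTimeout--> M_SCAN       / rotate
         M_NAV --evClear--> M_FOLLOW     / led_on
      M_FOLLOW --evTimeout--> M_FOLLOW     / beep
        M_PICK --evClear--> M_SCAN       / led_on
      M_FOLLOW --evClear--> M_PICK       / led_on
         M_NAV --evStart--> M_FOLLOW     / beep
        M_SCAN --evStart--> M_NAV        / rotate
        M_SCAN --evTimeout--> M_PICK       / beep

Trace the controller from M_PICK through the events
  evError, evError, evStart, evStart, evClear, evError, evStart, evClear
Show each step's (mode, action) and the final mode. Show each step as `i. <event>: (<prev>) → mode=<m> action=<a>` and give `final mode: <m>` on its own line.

1. evError: (M_PICK) → mode=M_SCAN action=beep
2. evError: (M_SCAN) → mode=M_PICK action=rotate
3. evStart: (M_PICK) → mode=M_NAV action=led_on
4. evStart: (M_NAV) → mode=M_FOLLOW action=beep
5. evClear: (M_FOLLOW) → mode=M_PICK action=led_on
6. evError: (M_PICK) → mode=M_SCAN action=beep
7. evStart: (M_SCAN) → mode=M_NAV action=rotate
8. evClear: (M_NAV) → mode=M_FOLLOW action=led_on

final mode: M_FOLLOW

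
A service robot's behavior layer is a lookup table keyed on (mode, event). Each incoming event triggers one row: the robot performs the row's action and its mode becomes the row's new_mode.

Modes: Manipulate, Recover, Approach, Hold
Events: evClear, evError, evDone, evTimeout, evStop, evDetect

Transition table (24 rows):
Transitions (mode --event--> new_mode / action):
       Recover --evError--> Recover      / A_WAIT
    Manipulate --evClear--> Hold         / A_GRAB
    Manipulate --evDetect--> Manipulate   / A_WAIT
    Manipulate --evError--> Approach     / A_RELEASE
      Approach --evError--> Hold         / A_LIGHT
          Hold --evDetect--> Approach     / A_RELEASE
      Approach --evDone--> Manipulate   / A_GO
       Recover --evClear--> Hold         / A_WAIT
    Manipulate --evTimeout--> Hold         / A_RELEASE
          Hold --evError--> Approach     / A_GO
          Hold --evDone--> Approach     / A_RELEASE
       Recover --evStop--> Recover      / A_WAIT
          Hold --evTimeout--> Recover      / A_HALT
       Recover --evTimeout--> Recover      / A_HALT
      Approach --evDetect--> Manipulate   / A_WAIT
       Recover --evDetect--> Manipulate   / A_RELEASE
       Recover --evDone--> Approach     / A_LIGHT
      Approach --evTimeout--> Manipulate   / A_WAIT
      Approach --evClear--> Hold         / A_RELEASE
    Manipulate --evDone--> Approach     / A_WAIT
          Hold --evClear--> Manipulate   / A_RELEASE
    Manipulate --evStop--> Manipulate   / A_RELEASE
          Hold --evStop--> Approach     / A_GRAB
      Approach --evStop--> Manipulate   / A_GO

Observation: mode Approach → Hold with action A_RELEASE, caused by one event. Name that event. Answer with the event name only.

try evClear: (Approach, evClear) → (Hold, A_RELEASE)  ← matches
try evError: (Approach, evError) → (Hold, A_LIGHT)
try evDone: (Approach, evDone) → (Manipulate, A_GO)
try evTimeout: (Approach, evTimeout) → (Manipulate, A_WAIT)
try evStop: (Approach, evStop) → (Manipulate, A_GO)
try evDetect: (Approach, evDetect) → (Manipulate, A_WAIT)

evClear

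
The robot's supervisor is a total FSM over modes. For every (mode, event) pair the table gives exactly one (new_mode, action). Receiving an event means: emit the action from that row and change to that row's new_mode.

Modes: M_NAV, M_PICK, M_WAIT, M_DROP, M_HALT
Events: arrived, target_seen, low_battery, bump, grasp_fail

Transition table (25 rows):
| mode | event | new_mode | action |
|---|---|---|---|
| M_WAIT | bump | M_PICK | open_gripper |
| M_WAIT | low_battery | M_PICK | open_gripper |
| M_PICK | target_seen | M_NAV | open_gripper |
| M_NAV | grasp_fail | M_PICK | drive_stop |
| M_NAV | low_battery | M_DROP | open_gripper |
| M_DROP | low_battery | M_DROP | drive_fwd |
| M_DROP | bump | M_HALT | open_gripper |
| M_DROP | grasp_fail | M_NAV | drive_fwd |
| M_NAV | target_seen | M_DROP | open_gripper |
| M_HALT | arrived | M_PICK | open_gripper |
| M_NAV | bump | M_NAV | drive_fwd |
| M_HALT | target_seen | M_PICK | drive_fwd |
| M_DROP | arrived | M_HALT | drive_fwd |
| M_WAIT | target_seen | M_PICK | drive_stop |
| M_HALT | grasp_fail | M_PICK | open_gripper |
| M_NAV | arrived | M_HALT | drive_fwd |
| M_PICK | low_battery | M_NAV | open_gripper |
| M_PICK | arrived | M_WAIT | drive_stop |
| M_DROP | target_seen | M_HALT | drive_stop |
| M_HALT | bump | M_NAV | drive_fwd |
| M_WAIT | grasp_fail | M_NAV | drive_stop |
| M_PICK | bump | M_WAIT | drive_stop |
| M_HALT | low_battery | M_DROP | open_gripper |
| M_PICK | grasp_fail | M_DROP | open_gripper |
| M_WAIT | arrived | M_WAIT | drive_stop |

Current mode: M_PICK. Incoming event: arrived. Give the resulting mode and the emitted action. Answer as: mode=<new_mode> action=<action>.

current mode = M_PICK; filter table to that mode:
  (M_PICK, target_seen) → (M_NAV, open_gripper)
  (M_PICK, low_battery) → (M_NAV, open_gripper)
  (M_PICK, arrived) → (M_WAIT, drive_stop)  ← event matches
  (M_PICK, bump) → (M_WAIT, drive_stop)
  (M_PICK, grasp_fail) → (M_DROP, open_gripper)
event = arrived selects (M_WAIT, drive_stop)

mode=M_WAIT action=drive_stop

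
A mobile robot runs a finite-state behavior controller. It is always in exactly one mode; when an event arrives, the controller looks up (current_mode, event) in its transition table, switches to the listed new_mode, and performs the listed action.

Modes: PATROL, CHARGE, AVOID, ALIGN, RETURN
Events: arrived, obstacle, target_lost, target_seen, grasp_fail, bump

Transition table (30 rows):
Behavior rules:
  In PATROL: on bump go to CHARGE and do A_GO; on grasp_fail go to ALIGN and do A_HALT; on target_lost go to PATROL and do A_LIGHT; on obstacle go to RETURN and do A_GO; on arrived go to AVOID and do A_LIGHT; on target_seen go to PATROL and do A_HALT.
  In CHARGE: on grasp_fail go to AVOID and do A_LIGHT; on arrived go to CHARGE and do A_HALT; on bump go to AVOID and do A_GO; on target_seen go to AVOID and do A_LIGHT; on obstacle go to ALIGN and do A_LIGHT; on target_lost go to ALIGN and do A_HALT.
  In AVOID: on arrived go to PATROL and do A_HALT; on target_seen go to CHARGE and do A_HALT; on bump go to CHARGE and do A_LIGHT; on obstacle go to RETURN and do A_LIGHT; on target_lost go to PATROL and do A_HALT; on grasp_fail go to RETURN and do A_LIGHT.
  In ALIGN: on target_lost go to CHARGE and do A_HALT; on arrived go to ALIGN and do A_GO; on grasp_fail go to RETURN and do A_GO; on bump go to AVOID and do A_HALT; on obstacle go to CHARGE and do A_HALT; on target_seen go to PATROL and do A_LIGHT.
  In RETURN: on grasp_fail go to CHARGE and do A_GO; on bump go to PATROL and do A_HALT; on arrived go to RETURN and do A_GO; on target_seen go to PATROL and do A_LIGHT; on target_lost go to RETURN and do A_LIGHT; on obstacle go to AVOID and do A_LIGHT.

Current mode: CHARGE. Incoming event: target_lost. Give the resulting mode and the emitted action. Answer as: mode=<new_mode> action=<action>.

current mode = CHARGE; filter table to that mode:
  (CHARGE, grasp_fail) → (AVOID, A_LIGHT)
  (CHARGE, arrived) → (CHARGE, A_HALT)
  (CHARGE, bump) → (AVOID, A_GO)
  (CHARGE, target_seen) → (AVOID, A_LIGHT)
  (CHARGE, obstacle) → (ALIGN, A_LIGHT)
  (CHARGE, target_lost) → (ALIGN, A_HALT)  ← event matches
event = target_lost selects (ALIGN, A_HALT)

mode=ALIGN action=A_HALT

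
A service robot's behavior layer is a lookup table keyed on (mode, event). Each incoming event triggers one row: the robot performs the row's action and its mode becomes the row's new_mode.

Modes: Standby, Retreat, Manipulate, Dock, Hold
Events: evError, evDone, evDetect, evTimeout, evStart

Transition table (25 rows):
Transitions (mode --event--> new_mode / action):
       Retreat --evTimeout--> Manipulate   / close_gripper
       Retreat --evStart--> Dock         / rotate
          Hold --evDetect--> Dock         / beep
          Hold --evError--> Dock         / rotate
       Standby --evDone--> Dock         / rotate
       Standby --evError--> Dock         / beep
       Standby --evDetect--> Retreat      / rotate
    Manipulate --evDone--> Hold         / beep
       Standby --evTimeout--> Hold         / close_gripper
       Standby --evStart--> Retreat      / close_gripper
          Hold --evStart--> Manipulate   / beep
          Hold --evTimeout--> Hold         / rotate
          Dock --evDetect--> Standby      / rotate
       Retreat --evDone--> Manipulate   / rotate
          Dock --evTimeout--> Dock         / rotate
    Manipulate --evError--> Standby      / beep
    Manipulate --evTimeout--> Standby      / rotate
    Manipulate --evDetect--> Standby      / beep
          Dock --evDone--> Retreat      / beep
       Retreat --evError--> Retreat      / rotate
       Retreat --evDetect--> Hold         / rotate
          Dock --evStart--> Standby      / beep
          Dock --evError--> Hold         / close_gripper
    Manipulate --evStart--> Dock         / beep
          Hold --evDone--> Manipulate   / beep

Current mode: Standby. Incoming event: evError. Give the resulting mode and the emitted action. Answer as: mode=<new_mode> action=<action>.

mode=Dock action=beep

current mode = Standby; filter table to that mode:
  (Standby, evDone) → (Dock, rotate)
  (Standby, evError) → (Dock, beep)  ← event matches
  (Standby, evDetect) → (Retreat, rotate)
  (Standby, evTimeout) → (Hold, close_gripper)
  (Standby, evStart) → (Retreat, close_gripper)
event = evError selects (Dock, beep)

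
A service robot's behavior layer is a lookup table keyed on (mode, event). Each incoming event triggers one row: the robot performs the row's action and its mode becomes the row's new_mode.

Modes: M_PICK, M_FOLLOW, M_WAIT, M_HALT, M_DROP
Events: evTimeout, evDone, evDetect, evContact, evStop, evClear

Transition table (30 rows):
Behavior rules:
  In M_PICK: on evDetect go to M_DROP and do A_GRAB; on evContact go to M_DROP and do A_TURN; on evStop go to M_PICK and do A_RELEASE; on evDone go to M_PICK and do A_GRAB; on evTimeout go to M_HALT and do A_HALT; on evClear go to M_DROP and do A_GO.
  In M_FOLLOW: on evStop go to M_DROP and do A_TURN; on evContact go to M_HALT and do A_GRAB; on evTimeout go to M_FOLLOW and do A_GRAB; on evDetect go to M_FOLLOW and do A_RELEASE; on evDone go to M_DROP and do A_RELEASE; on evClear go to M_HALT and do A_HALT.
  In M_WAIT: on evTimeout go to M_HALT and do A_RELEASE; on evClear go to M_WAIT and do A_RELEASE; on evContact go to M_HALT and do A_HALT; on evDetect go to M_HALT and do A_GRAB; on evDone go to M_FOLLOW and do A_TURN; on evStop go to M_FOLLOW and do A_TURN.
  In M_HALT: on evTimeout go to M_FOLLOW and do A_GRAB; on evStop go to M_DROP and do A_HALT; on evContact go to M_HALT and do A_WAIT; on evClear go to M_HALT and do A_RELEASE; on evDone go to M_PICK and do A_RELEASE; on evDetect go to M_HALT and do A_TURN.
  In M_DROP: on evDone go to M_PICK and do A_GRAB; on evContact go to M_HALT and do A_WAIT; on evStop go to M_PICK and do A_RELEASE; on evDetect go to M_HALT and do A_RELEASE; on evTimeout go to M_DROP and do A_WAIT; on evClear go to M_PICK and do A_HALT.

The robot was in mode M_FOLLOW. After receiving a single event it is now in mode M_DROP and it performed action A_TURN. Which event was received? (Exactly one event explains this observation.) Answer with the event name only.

try evTimeout: (M_FOLLOW, evTimeout) → (M_FOLLOW, A_GRAB)
try evDone: (M_FOLLOW, evDone) → (M_DROP, A_RELEASE)
try evDetect: (M_FOLLOW, evDetect) → (M_FOLLOW, A_RELEASE)
try evContact: (M_FOLLOW, evContact) → (M_HALT, A_GRAB)
try evStop: (M_FOLLOW, evStop) → (M_DROP, A_TURN)  ← matches
try evClear: (M_FOLLOW, evClear) → (M_HALT, A_HALT)

evStop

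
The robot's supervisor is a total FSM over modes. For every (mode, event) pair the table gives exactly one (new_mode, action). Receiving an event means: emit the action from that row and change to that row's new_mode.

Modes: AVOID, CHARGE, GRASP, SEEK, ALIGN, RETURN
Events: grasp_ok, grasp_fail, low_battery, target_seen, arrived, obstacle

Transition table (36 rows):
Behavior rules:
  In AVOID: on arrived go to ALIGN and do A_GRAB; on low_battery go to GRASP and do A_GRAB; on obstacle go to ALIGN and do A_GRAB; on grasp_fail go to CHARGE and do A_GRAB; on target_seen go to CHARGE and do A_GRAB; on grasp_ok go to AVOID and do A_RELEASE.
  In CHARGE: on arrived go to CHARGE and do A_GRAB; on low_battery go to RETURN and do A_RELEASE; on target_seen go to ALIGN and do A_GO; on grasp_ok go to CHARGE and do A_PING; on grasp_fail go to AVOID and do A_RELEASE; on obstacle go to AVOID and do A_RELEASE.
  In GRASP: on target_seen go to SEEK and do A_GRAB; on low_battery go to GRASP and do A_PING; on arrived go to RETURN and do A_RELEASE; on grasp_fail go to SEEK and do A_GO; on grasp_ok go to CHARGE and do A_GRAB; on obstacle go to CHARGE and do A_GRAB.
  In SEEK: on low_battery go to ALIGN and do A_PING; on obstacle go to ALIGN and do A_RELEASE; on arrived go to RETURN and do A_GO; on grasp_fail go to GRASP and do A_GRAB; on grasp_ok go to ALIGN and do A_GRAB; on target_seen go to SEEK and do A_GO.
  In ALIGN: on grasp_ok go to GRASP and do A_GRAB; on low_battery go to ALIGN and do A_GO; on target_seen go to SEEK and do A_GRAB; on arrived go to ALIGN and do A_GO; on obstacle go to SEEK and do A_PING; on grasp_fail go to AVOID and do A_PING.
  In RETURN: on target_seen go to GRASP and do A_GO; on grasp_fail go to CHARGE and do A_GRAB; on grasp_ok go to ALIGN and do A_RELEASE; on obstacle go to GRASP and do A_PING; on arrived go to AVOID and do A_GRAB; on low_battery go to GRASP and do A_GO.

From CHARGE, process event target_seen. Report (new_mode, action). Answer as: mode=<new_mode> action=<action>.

current mode = CHARGE; filter table to that mode:
  (CHARGE, arrived) → (CHARGE, A_GRAB)
  (CHARGE, low_battery) → (RETURN, A_RELEASE)
  (CHARGE, target_seen) → (ALIGN, A_GO)  ← event matches
  (CHARGE, grasp_ok) → (CHARGE, A_PING)
  (CHARGE, grasp_fail) → (AVOID, A_RELEASE)
  (CHARGE, obstacle) → (AVOID, A_RELEASE)
event = target_seen selects (ALIGN, A_GO)

mode=ALIGN action=A_GO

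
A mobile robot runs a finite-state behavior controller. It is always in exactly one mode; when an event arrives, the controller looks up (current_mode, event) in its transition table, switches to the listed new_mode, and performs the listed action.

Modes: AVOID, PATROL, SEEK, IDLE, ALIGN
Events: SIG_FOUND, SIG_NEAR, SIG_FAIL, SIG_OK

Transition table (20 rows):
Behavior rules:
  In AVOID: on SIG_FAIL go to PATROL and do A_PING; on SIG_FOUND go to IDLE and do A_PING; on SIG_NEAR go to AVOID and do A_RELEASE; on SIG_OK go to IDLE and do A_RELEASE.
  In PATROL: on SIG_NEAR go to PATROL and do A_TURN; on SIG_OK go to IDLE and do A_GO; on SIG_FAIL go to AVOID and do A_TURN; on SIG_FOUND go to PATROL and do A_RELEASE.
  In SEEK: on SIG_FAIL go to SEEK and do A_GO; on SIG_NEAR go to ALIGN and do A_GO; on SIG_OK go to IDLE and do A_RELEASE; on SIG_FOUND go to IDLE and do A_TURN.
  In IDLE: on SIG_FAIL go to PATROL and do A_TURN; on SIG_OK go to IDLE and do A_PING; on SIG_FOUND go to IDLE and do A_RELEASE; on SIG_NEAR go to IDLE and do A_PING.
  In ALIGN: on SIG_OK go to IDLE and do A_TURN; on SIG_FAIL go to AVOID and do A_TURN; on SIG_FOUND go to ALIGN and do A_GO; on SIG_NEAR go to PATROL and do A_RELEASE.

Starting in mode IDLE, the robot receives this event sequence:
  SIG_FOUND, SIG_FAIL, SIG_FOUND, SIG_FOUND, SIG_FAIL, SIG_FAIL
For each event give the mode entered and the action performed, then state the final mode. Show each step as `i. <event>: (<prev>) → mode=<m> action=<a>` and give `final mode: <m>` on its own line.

1. SIG_FOUND: (IDLE) → mode=IDLE action=A_RELEASE
2. SIG_FAIL: (IDLE) → mode=PATROL action=A_TURN
3. SIG_FOUND: (PATROL) → mode=PATROL action=A_RELEASE
4. SIG_FOUND: (PATROL) → mode=PATROL action=A_RELEASE
5. SIG_FAIL: (PATROL) → mode=AVOID action=A_TURN
6. SIG_FAIL: (AVOID) → mode=PATROL action=A_PING

final mode: PATROL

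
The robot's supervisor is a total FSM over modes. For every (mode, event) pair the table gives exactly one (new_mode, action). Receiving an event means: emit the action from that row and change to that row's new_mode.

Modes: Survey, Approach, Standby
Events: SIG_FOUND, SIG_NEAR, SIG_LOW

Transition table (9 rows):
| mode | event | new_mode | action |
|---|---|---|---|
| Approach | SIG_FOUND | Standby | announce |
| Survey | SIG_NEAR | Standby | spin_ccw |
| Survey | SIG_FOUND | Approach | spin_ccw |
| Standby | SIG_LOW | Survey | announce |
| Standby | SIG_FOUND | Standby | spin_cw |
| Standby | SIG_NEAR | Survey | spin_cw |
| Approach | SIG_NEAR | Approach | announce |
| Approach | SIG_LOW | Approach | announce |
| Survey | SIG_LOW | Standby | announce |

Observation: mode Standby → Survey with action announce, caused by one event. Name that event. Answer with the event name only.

try SIG_FOUND: (Standby, SIG_FOUND) → (Standby, spin_cw)
try SIG_NEAR: (Standby, SIG_NEAR) → (Survey, spin_cw)
try SIG_LOW: (Standby, SIG_LOW) → (Survey, announce)  ← matches

SIG_LOW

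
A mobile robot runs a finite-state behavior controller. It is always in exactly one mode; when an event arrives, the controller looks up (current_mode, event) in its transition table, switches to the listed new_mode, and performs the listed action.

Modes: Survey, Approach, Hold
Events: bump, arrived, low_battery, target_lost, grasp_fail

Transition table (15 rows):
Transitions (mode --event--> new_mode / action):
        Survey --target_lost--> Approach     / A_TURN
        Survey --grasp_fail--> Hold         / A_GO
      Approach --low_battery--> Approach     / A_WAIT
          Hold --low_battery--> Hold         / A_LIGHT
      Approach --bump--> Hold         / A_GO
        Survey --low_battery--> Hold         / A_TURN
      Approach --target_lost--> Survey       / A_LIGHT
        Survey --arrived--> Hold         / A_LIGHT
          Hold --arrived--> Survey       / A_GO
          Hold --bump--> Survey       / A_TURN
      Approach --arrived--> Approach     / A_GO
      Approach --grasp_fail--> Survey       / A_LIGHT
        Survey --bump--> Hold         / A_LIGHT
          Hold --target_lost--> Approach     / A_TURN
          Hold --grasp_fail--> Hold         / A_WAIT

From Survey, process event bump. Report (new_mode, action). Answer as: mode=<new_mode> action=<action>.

current mode = Survey; filter table to that mode:
  (Survey, target_lost) → (Approach, A_TURN)
  (Survey, grasp_fail) → (Hold, A_GO)
  (Survey, low_battery) → (Hold, A_TURN)
  (Survey, arrived) → (Hold, A_LIGHT)
  (Survey, bump) → (Hold, A_LIGHT)  ← event matches
event = bump selects (Hold, A_LIGHT)

mode=Hold action=A_LIGHT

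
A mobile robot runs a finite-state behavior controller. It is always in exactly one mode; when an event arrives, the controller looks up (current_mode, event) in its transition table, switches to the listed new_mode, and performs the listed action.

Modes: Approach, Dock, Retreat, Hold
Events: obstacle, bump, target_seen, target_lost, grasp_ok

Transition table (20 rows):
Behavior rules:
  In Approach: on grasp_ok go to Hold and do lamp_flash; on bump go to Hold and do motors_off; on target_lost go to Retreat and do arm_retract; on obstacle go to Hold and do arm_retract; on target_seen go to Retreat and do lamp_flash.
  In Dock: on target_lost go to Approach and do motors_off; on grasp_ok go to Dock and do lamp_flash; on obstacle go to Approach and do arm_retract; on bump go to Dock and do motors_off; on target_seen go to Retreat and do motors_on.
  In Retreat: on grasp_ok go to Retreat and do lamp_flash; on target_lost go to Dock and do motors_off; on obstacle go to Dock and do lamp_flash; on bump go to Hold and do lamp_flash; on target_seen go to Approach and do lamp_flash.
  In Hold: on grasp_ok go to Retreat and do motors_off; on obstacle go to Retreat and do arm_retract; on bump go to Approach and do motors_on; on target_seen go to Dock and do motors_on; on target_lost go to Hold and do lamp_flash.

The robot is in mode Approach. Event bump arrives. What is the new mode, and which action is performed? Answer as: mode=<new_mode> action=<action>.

current mode = Approach; filter table to that mode:
  (Approach, grasp_ok) → (Hold, lamp_flash)
  (Approach, bump) → (Hold, motors_off)  ← event matches
  (Approach, target_lost) → (Retreat, arm_retract)
  (Approach, obstacle) → (Hold, arm_retract)
  (Approach, target_seen) → (Retreat, lamp_flash)
event = bump selects (Hold, motors_off)

mode=Hold action=motors_off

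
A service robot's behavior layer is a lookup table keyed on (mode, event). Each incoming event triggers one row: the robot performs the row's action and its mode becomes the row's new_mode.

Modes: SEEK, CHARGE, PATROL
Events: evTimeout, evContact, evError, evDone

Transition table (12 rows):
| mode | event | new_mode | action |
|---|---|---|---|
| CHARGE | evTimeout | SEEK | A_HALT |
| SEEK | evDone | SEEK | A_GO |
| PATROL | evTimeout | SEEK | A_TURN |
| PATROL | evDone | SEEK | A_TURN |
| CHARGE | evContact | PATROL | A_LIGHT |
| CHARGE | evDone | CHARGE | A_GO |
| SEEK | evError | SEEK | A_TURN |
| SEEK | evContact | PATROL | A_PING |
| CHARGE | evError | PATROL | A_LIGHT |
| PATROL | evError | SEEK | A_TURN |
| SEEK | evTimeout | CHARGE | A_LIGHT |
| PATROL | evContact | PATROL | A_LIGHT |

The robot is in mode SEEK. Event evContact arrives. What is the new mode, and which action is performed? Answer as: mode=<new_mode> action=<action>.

mode=PATROL action=A_PING

current mode = SEEK; filter table to that mode:
  (SEEK, evDone) → (SEEK, A_GO)
  (SEEK, evError) → (SEEK, A_TURN)
  (SEEK, evContact) → (PATROL, A_PING)  ← event matches
  (SEEK, evTimeout) → (CHARGE, A_LIGHT)
event = evContact selects (PATROL, A_PING)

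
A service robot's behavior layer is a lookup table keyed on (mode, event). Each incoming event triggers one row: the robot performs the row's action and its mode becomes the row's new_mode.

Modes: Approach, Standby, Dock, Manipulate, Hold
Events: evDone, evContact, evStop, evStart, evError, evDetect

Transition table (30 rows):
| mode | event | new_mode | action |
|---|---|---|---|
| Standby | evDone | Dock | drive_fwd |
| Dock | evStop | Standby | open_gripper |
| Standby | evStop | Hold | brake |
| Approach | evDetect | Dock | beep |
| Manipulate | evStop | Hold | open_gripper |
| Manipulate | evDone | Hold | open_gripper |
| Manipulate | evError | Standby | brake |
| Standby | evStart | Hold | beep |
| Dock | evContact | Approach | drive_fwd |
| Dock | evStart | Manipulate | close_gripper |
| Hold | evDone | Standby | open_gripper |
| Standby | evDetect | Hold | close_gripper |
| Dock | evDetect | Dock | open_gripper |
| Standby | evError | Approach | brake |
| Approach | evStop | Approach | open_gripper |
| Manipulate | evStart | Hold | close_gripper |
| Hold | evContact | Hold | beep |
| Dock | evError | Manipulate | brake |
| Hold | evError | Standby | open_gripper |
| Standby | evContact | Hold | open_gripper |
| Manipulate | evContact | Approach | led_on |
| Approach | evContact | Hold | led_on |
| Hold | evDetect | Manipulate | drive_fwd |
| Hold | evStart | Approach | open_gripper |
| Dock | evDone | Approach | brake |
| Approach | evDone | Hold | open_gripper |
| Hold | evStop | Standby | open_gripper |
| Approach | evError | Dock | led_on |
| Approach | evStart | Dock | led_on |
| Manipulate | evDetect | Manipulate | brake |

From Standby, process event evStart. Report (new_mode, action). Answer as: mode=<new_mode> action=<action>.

mode=Hold action=beep

current mode = Standby; filter table to that mode:
  (Standby, evDone) → (Dock, drive_fwd)
  (Standby, evStop) → (Hold, brake)
  (Standby, evStart) → (Hold, beep)  ← event matches
  (Standby, evDetect) → (Hold, close_gripper)
  (Standby, evError) → (Approach, brake)
  (Standby, evContact) → (Hold, open_gripper)
event = evStart selects (Hold, beep)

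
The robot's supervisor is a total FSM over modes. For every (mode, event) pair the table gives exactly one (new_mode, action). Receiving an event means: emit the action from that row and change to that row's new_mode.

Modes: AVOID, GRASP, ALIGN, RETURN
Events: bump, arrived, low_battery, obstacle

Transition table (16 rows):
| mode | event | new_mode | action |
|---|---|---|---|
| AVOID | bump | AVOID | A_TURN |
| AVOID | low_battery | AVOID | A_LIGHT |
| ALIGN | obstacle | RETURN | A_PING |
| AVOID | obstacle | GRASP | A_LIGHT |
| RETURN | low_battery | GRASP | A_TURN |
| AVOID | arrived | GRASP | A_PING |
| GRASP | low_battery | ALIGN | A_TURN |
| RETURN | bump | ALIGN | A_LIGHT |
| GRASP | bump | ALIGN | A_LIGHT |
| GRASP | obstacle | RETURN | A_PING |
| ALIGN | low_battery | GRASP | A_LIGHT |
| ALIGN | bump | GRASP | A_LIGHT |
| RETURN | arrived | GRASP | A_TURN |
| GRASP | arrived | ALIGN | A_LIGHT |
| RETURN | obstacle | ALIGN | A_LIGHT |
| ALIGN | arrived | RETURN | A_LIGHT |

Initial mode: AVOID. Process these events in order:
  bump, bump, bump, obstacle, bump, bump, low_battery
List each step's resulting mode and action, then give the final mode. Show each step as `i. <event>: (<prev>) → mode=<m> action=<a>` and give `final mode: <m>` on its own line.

final mode: ALIGN

1. bump: (AVOID) → mode=AVOID action=A_TURN
2. bump: (AVOID) → mode=AVOID action=A_TURN
3. bump: (AVOID) → mode=AVOID action=A_TURN
4. obstacle: (AVOID) → mode=GRASP action=A_LIGHT
5. bump: (GRASP) → mode=ALIGN action=A_LIGHT
6. bump: (ALIGN) → mode=GRASP action=A_LIGHT
7. low_battery: (GRASP) → mode=ALIGN action=A_TURN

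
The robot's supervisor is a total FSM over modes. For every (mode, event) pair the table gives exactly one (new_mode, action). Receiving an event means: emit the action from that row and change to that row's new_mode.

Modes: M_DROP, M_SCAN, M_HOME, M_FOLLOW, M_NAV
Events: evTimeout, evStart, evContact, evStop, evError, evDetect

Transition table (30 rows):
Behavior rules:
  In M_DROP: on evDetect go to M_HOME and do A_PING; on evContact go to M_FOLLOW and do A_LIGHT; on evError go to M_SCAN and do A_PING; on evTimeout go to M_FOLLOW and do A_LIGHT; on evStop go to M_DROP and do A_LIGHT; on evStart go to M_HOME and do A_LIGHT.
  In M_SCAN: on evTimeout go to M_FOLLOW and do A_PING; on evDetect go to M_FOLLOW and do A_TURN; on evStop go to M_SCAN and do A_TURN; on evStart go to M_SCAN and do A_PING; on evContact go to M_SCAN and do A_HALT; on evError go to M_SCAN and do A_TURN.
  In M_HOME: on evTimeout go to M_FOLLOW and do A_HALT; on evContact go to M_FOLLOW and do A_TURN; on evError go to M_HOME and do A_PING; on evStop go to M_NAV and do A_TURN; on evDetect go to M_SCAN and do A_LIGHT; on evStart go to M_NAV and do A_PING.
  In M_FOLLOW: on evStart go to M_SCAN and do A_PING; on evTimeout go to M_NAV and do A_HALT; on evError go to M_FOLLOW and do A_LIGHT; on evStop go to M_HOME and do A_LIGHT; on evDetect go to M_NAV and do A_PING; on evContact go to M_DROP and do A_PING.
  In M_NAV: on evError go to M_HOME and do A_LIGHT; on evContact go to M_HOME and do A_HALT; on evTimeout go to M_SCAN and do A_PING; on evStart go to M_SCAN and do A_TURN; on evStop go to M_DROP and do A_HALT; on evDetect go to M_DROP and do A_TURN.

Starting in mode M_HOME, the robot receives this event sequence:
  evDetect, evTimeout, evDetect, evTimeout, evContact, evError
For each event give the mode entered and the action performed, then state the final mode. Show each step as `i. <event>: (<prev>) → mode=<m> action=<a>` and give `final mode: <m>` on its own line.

1. evDetect: (M_HOME) → mode=M_SCAN action=A_LIGHT
2. evTimeout: (M_SCAN) → mode=M_FOLLOW action=A_PING
3. evDetect: (M_FOLLOW) → mode=M_NAV action=A_PING
4. evTimeout: (M_NAV) → mode=M_SCAN action=A_PING
5. evContact: (M_SCAN) → mode=M_SCAN action=A_HALT
6. evError: (M_SCAN) → mode=M_SCAN action=A_TURN

final mode: M_SCAN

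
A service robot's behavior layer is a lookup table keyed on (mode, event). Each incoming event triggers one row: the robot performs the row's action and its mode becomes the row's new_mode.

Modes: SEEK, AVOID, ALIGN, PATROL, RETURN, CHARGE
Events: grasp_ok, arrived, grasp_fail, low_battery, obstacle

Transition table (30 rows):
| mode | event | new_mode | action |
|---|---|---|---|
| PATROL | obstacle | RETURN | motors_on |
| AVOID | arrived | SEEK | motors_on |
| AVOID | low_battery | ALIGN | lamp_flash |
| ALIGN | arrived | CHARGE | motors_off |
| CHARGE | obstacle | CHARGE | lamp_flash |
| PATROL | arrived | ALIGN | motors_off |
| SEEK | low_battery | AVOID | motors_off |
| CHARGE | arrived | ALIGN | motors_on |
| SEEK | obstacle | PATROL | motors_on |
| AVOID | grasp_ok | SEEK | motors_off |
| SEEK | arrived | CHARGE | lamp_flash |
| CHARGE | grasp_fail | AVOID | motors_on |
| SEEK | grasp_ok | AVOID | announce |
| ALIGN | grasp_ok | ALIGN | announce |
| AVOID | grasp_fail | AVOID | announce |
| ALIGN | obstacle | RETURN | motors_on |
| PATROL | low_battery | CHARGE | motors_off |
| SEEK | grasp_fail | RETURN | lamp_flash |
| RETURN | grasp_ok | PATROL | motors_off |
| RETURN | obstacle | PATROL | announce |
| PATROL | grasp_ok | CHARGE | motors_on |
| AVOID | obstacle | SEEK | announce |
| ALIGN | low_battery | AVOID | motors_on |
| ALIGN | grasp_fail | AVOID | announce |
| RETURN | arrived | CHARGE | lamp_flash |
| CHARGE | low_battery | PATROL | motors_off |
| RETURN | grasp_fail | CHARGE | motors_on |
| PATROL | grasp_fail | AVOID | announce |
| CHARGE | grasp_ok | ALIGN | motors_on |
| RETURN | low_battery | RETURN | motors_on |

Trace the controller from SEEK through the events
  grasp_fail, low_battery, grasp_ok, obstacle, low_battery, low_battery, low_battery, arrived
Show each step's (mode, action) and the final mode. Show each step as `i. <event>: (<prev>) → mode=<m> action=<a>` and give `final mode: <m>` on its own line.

1. grasp_fail: (SEEK) → mode=RETURN action=lamp_flash
2. low_battery: (RETURN) → mode=RETURN action=motors_on
3. grasp_ok: (RETURN) → mode=PATROL action=motors_off
4. obstacle: (PATROL) → mode=RETURN action=motors_on
5. low_battery: (RETURN) → mode=RETURN action=motors_on
6. low_battery: (RETURN) → mode=RETURN action=motors_on
7. low_battery: (RETURN) → mode=RETURN action=motors_on
8. arrived: (RETURN) → mode=CHARGE action=lamp_flash

final mode: CHARGE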